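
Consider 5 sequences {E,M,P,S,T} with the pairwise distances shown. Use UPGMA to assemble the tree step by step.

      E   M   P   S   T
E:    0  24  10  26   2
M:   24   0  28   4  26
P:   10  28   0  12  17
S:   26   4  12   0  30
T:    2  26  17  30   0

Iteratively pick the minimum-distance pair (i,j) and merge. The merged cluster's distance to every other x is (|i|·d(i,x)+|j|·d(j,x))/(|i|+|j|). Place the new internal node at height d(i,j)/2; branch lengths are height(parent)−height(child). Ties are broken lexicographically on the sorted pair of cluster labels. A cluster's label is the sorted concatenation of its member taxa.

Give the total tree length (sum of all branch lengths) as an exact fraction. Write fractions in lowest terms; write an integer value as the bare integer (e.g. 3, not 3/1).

409/12

step 1: merge (E,T) at d=2; branch lengths E→1, T→1; new cluster ET
  updated: d(ET,M)=25, d(ET,P)=27/2, d(ET,S)=28
step 2: merge (M,S) at d=4; branch lengths M→2, S→2; new cluster MS
  updated: d(ET,MS)=53/2, d(MS,P)=20
step 3: merge (ET,P) at d=27/2; branch lengths ET→23/4, P→27/4; new cluster EPT
  updated: d(EPT,MS)=73/3
step 4: merge (EPT,MS) at d=73/3; branch lengths EPT→65/12, MS→61/6; new cluster EMPST
final tree: (((E:1,T:1):23/4,P:27/4):65/12,(M:2,S:2):61/6)
total length: 409/12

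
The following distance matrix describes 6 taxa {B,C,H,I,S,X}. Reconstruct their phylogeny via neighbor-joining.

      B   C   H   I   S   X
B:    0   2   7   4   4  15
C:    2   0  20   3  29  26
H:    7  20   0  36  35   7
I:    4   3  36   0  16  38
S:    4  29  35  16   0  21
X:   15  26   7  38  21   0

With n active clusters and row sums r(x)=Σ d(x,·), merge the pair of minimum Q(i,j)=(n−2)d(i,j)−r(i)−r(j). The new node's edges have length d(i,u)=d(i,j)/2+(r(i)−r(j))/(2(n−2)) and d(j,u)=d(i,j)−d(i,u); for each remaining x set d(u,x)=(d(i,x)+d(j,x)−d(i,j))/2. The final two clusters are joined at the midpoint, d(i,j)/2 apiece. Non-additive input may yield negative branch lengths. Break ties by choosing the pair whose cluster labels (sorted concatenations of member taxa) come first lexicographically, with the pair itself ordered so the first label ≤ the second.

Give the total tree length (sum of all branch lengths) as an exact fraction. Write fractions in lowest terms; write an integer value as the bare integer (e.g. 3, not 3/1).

299/8

step 1: merge (H,X) at d=7, Q=-184; branch lengths H→13/4, X→15/4; new cluster HX
  updated: d(B,HX)=15/2, d(C,HX)=39/2, d(HX,I)=67/2, d(HX,S)=49/2
step 2: merge (C,I) at d=3, Q=-101; branch lengths C→1, I→2; new cluster CI
  updated: d(B,CI)=3/2, d(CI,HX)=25, d(CI,S)=21
step 3: merge (B,CI) at d=3/2, Q=-115/2; branch lengths B→-63/8, CI→75/8; new cluster BCI
  updated: d(BCI,HX)=31/2, d(BCI,S)=47/4
step 4: merge (BCI,HX) at d=31/2, Q=-207/4; branch lengths BCI→11/8, HX→113/8; new cluster BCHIX
  updated: d(BCHIX,S)=83/8
step 5: merge (BCHIX,S) at d=83/8; branch lengths BCHIX→83/16, S→83/16; new cluster BCHISX
final tree: (((B:-63/8,(C:1,I:2):75/8):11/8,(H:13/4,X:15/4):113/8):83/16,S:83/16)
total length: 299/8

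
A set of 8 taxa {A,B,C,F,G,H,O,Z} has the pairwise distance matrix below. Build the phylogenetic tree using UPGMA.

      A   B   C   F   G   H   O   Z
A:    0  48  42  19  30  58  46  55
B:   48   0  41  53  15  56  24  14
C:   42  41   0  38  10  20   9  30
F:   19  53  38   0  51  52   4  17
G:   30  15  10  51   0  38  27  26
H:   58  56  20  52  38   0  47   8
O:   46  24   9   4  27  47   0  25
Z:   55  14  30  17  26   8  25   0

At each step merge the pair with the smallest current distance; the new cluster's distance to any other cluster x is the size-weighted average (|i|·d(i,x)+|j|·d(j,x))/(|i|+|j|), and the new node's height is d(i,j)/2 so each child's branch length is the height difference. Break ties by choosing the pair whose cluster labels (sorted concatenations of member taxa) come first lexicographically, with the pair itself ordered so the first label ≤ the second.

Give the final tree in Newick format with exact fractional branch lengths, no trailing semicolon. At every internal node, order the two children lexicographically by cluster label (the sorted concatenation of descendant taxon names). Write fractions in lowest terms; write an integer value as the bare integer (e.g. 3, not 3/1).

((A:65/4,(F:2,O:2):57/4):59/20,((B:14,(C:5,G:5):9):4/3,(H:4,Z:4):34/3):58/15)

iteration 1: select F,O (d=4); attach at lengths (2, 2); label the merged cluster FO
  updated: d(A,FO)=65/2, d(B,FO)=77/2, d(C,FO)=47/2, d(FO,G)=39, d(FO,H)=99/2, d(FO,Z)=21
iteration 2: select H,Z (d=8); attach at lengths (4, 4); label the merged cluster HZ
  updated: d(A,HZ)=113/2, d(B,HZ)=35, d(C,HZ)=25, d(FO,HZ)=141/4, d(G,HZ)=32
iteration 3: select C,G (d=10); attach at lengths (5, 5); label the merged cluster CG
  updated: d(A,CG)=36, d(B,CG)=28, d(CG,FO)=125/4, d(CG,HZ)=57/2
iteration 4: select B,CG (d=28); attach at lengths (14, 9); label the merged cluster BCG
  updated: d(A,BCG)=40, d(BCG,FO)=101/3, d(BCG,HZ)=92/3
iteration 5: select BCG,HZ (d=92/3); attach at lengths (4/3, 34/3); label the merged cluster BCGHZ
  updated: d(A,BCGHZ)=233/5, d(BCGHZ,FO)=343/10
iteration 6: select A,FO (d=65/2); attach at lengths (65/4, 57/4); label the merged cluster AFO
  updated: d(AFO,BCGHZ)=192/5
iteration 7: select AFO,BCGHZ (d=192/5); attach at lengths (59/20, 58/15); label the merged cluster ABCFGHOZ
final tree: ((A:65/4,(F:2,O:2):57/4):59/20,((B:14,(C:5,G:5):9):4/3,(H:4,Z:4):34/3):58/15)
total length: 5699/60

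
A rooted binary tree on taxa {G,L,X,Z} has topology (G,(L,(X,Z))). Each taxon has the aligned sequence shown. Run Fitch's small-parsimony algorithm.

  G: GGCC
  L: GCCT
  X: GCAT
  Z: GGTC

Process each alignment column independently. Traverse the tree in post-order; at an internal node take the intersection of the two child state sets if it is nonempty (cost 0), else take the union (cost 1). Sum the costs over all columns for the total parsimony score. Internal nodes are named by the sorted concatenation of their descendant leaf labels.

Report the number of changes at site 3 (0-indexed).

2

XZ@0: {G} ∩ {G} = {G} (intersection, +0)
LXZ@0: {G} ∩ {G} = {G} (intersection, +0)
GLXZ@0: {G} ∩ {G} = {G} (intersection, +0)
XZ@1: {C} ∪ {G} = {C,G} (union, +1)
LXZ@1: {C} ∩ {C,G} = {C} (intersection, +0)
GLXZ@1: {G} ∪ {C} = {C,G} (union, +1)
XZ@2: {A} ∪ {T} = {A,T} (union, +1)
LXZ@2: {C} ∪ {A,T} = {A,C,T} (union, +1)
GLXZ@2: {C} ∩ {A,C,T} = {C} (intersection, +0)
XZ@3: {T} ∪ {C} = {C,T} (union, +1)
LXZ@3: {T} ∩ {C,T} = {T} (intersection, +0)
GLXZ@3: {C} ∪ {T} = {C,T} (union, +1)
per-site changes: [0, 2, 2, 2]; total = 6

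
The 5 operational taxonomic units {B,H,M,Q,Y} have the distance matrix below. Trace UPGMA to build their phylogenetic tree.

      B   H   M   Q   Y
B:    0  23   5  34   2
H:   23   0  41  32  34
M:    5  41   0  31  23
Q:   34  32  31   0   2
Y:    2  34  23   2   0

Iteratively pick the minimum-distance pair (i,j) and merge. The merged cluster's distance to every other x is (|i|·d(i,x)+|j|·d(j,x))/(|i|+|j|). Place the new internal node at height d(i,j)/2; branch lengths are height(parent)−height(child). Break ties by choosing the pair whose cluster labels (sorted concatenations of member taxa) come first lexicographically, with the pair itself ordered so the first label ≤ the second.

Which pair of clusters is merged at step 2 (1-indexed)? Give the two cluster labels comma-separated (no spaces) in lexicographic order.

iteration 1: select B,Y (d=2); attach at lengths (1, 1); label the merged cluster BY
  updated: d(BY,H)=57/2, d(BY,M)=14, d(BY,Q)=18
iteration 2: select BY,M (d=14); attach at lengths (6, 7); label the merged cluster BMY
  updated: d(BMY,H)=98/3, d(BMY,Q)=67/3
iteration 3: select BMY,Q (d=67/3); attach at lengths (25/6, 67/6); label the merged cluster BMQY
  updated: d(BMQY,H)=65/2
iteration 4: select BMQY,H (d=65/2); attach at lengths (61/12, 65/4); label the merged cluster BHMQY
final tree: ((((B:1,Y:1):6,M:7):25/6,Q:67/6):61/12,H:65/4)
total length: 155/3

BY,M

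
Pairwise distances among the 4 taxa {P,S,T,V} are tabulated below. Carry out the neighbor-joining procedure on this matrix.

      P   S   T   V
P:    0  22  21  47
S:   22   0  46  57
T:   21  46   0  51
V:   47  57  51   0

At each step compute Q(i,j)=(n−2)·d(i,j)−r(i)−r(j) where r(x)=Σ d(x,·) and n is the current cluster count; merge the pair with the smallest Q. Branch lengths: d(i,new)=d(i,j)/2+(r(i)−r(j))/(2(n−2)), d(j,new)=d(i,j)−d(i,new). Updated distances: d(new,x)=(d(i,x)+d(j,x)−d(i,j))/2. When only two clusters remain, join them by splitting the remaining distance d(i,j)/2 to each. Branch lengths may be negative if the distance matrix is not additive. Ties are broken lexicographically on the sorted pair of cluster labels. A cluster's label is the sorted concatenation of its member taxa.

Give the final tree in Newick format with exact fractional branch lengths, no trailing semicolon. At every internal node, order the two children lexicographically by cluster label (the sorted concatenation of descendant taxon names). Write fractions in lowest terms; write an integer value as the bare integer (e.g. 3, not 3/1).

(((P:9/4,S:79/4):25/4,T:65/4):139/8,V:139/8)

iteration 1: select P,S (d=22, Q=-171); attach at lengths (9/4, 79/4); label the merged cluster PS
  updated: d(PS,T)=45/2, d(PS,V)=41
iteration 2: select PS,T (d=45/2, Q=-229/2); attach at lengths (25/4, 65/4); label the merged cluster PST
  updated: d(PST,V)=139/4
iteration 3: select PST,V (d=139/4); attach at lengths (139/8, 139/8); label the merged cluster PSTV
final tree: (((P:9/4,S:79/4):25/4,T:65/4):139/8,V:139/8)
total length: 317/4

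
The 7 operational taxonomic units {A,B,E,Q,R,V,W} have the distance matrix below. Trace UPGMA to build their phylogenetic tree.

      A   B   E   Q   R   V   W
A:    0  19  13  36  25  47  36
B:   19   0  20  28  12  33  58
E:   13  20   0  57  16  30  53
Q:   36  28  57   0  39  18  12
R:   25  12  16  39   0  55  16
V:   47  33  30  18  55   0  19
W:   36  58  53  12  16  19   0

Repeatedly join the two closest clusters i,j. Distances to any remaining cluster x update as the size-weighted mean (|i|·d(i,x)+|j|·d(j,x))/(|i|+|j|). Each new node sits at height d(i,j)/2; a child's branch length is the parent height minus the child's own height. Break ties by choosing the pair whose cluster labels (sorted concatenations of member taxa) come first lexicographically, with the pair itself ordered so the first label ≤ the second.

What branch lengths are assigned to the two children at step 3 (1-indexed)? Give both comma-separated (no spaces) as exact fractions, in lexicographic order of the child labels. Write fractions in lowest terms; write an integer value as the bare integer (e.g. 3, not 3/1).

iteration 1: select B,R (d=12); attach at lengths (6, 6); label the merged cluster BR
  updated: d(A,BR)=22, d(BR,E)=18, d(BR,Q)=67/2, d(BR,V)=44, d(BR,W)=37
iteration 2: select Q,W (d=12); attach at lengths (6, 6); label the merged cluster QW
  updated: d(A,QW)=36, d(BR,QW)=141/4, d(E,QW)=55, d(QW,V)=37/2
iteration 3: select A,E (d=13); attach at lengths (13/2, 13/2); label the merged cluster AE
  updated: d(AE,BR)=20, d(AE,QW)=91/2, d(AE,V)=77/2
iteration 4: select QW,V (d=37/2); attach at lengths (13/4, 37/4); label the merged cluster QVW
  updated: d(AE,QVW)=259/6, d(BR,QVW)=229/6
iteration 5: select AE,BR (d=20); attach at lengths (7/2, 4); label the merged cluster ABER
  updated: d(ABER,QVW)=122/3
iteration 6: select ABER,QVW (d=122/3); attach at lengths (31/3, 133/12); label the merged cluster ABEQRVW
final tree: (((A:13/2,E:13/2):7/2,(B:6,R:6):4):31/3,((Q:6,W:6):13/4,V:37/4):133/12)
total length: 941/12

13/2,13/2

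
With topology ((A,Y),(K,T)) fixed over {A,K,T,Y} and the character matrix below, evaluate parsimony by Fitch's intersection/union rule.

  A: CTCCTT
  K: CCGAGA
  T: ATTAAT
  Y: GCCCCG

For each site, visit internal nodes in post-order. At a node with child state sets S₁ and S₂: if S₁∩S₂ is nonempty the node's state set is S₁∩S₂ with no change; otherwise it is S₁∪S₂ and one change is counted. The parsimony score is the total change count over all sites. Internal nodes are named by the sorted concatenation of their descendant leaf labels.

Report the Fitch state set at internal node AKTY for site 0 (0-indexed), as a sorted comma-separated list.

AY@0: {C} ∪ {G} = {C,G} (union, +1)
KT@0: {C} ∪ {A} = {A,C} (union, +1)
AKTY@0: {C,G} ∩ {A,C} = {C} (intersection, +0)
AY@1: {T} ∪ {C} = {C,T} (union, +1)
KT@1: {C} ∪ {T} = {C,T} (union, +1)
AKTY@1: {C,T} ∩ {C,T} = {C,T} (intersection, +0)
AY@2: {C} ∩ {C} = {C} (intersection, +0)
KT@2: {G} ∪ {T} = {G,T} (union, +1)
AKTY@2: {C} ∪ {G,T} = {C,G,T} (union, +1)
AY@3: {C} ∩ {C} = {C} (intersection, +0)
KT@3: {A} ∩ {A} = {A} (intersection, +0)
AKTY@3: {C} ∪ {A} = {A,C} (union, +1)
AY@4: {T} ∪ {C} = {C,T} (union, +1)
KT@4: {G} ∪ {A} = {A,G} (union, +1)
AKTY@4: {C,T} ∪ {A,G} = {A,C,G,T} (union, +1)
AY@5: {T} ∪ {G} = {G,T} (union, +1)
KT@5: {A} ∪ {T} = {A,T} (union, +1)
AKTY@5: {G,T} ∩ {A,T} = {T} (intersection, +0)
per-site changes: [2, 2, 2, 1, 3, 2]; total = 12

C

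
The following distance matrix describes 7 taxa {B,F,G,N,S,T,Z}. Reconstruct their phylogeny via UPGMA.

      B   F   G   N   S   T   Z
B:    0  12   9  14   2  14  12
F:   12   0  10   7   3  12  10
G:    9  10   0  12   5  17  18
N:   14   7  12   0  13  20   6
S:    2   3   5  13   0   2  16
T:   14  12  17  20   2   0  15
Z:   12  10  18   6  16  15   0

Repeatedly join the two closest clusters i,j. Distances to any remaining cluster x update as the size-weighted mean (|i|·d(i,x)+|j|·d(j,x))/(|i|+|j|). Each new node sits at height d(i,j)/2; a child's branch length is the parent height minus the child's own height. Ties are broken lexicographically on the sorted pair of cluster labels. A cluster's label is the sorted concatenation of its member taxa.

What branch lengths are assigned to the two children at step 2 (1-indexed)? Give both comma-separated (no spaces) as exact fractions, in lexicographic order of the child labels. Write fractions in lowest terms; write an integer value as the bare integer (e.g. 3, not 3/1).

1. join B+S (d=2) ⇒ BS; edges |B|=1, |S|=1
  updated: d(BS,F)=15/2, d(BS,G)=7, d(BS,N)=27/2, d(BS,T)=8, d(BS,Z)=14
2. join N+Z (d=6) ⇒ NZ; edges |N|=3, |Z|=3
  updated: d(BS,NZ)=55/4, d(F,NZ)=17/2, d(G,NZ)=15, d(NZ,T)=35/2
3. join BS+G (d=7) ⇒ BGS; edges |BS|=5/2, |G|=7/2
  updated: d(BGS,F)=25/3, d(BGS,NZ)=85/6, d(BGS,T)=11
4. join BGS+F (d=25/3) ⇒ BFGS; edges |BGS|=2/3, |F|=25/6
  updated: d(BFGS,NZ)=51/4, d(BFGS,T)=45/4
5. join BFGS+T (d=45/4) ⇒ BFGST; edges |BFGS|=35/24, |T|=45/8
  updated: d(BFGST,NZ)=137/10
6. join BFGST+NZ (d=137/10) ⇒ BFGNSTZ; edges |BFGST|=49/40, |NZ|=77/20
final tree: (((((B:1,S:1):5/2,G:7/2):2/3,F:25/6):35/24,T:45/8):49/40,(N:3,Z:3):77/20)
total length: 3719/120

3,3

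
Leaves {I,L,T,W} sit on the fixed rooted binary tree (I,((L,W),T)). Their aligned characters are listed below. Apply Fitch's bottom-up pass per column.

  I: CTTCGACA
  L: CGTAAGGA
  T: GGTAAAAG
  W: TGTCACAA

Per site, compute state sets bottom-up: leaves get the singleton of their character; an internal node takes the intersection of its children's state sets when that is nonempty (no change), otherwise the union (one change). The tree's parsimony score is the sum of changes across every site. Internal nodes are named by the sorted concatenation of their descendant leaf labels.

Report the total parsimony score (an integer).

[col 0] LW: children L:{C}, W:{T} ∪→ {C,T}; cost 1
[col 0] LTW: children LW:{C,T}, T:{G} ∪→ {C,G,T}; cost 1
[col 0] ILTW: children I:{C}, LTW:{C,G,T} ∩→ {C}; cost 0
[col 1] LW: children L:{G}, W:{G} ∩→ {G}; cost 0
[col 1] LTW: children LW:{G}, T:{G} ∩→ {G}; cost 0
[col 1] ILTW: children I:{T}, LTW:{G} ∪→ {G,T}; cost 1
[col 2] LW: children L:{T}, W:{T} ∩→ {T}; cost 0
[col 2] LTW: children LW:{T}, T:{T} ∩→ {T}; cost 0
[col 2] ILTW: children I:{T}, LTW:{T} ∩→ {T}; cost 0
[col 3] LW: children L:{A}, W:{C} ∪→ {A,C}; cost 1
[col 3] LTW: children LW:{A,C}, T:{A} ∩→ {A}; cost 0
[col 3] ILTW: children I:{C}, LTW:{A} ∪→ {A,C}; cost 1
[col 4] LW: children L:{A}, W:{A} ∩→ {A}; cost 0
[col 4] LTW: children LW:{A}, T:{A} ∩→ {A}; cost 0
[col 4] ILTW: children I:{G}, LTW:{A} ∪→ {A,G}; cost 1
[col 5] LW: children L:{G}, W:{C} ∪→ {C,G}; cost 1
[col 5] LTW: children LW:{C,G}, T:{A} ∪→ {A,C,G}; cost 1
[col 5] ILTW: children I:{A}, LTW:{A,C,G} ∩→ {A}; cost 0
[col 6] LW: children L:{G}, W:{A} ∪→ {A,G}; cost 1
[col 6] LTW: children LW:{A,G}, T:{A} ∩→ {A}; cost 0
[col 6] ILTW: children I:{C}, LTW:{A} ∪→ {A,C}; cost 1
[col 7] LW: children L:{A}, W:{A} ∩→ {A}; cost 0
[col 7] LTW: children LW:{A}, T:{G} ∪→ {A,G}; cost 1
[col 7] ILTW: children I:{A}, LTW:{A,G} ∩→ {A}; cost 0
per-site changes: [2, 1, 0, 2, 1, 2, 2, 1]; total = 11

11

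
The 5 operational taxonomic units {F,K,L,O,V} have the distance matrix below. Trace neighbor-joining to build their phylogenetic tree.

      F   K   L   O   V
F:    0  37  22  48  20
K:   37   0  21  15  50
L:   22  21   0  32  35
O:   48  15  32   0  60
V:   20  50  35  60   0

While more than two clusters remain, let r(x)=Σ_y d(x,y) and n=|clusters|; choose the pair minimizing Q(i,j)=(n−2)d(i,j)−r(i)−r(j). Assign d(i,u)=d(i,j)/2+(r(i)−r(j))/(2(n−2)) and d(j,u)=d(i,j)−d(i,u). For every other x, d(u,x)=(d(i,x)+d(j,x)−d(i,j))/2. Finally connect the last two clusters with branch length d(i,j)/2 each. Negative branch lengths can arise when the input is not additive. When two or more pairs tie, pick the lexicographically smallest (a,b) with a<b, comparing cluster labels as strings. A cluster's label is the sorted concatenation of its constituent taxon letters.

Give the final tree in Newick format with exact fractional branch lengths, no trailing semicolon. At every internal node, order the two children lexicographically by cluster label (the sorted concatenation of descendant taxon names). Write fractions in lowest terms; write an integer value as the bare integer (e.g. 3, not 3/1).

(((F:29/8,V:131/8):123/8,(K:13/6,O:77/6):127/8):25/16,L:25/16)

iteration 1: select K,O (d=15, Q=-233); attach at lengths (13/6, 77/6); label the merged cluster KO
  updated: d(F,KO)=35, d(KO,L)=19, d(KO,V)=95/2
iteration 2: select F,V (d=20, Q=-279/2); attach at lengths (29/8, 131/8); label the merged cluster FV
  updated: d(FV,KO)=125/4, d(FV,L)=37/2
iteration 3: select FV,KO (d=125/4, Q=-275/4); attach at lengths (123/8, 127/8); label the merged cluster FKOV
  updated: d(FKOV,L)=25/8
iteration 4: select FKOV,L (d=25/8); attach at lengths (25/16, 25/16); label the merged cluster FKLOV
final tree: (((F:29/8,V:131/8):123/8,(K:13/6,O:77/6):127/8):25/16,L:25/16)
total length: 555/8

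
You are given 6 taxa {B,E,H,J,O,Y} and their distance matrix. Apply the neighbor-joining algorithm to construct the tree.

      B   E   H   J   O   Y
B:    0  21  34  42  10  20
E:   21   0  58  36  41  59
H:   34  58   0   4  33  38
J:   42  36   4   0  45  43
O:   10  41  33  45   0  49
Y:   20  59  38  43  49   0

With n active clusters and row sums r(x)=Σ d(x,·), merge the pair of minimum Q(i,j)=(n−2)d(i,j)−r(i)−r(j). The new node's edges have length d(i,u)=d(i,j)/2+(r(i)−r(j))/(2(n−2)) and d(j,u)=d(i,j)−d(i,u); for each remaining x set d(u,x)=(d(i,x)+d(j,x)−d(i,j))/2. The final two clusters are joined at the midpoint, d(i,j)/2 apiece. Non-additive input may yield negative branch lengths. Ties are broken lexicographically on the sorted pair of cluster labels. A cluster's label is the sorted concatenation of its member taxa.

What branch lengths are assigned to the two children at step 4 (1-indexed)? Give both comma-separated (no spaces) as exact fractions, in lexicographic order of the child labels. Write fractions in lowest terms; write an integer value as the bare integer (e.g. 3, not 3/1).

step 1: merge (H,J) at d=4, Q=-321; branch lengths H→13/8, J→19/8; new cluster HJ
  updated: d(B,HJ)=36, d(E,HJ)=45, d(HJ,O)=37, d(HJ,Y)=77/2
step 2: merge (HJ,Y) at d=77/2, Q=-415/2; branch lengths HJ→211/12, Y→251/12; new cluster HJY
  updated: d(B,HJY)=35/4, d(E,HJY)=131/4, d(HJY,O)=95/4
step 3: merge (B,O) at d=10, Q=-189/2; branch lengths B→-15/4, O→55/4; new cluster BO
  updated: d(BO,E)=26, d(BO,HJY)=45/4
step 4: merge (BO,E) at d=26, Q=-70; branch lengths BO→9/4, E→95/4; new cluster BEO
  updated: d(BEO,HJY)=9
step 5: merge (BEO,HJY) at d=9; branch lengths BEO→9/2, HJY→9/2; new cluster BEHJOY
final tree: (((B:-15/4,O:55/4):9/4,E:95/4):9/2,((H:13/8,J:19/8):211/12,Y:251/12):9/2)
total length: 175/2

9/4,95/4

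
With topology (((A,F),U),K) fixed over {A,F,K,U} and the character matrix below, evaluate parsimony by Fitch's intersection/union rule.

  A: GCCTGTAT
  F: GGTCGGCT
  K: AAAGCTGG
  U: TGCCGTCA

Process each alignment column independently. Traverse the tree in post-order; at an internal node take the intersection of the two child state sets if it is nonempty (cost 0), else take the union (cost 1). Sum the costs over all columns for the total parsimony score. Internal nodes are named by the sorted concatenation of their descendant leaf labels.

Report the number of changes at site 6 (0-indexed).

2

AF@0: {G} ∩ {G} = {G} (intersection, +0)
AFU@0: {G} ∪ {T} = {G,T} (union, +1)
AFKU@0: {G,T} ∪ {A} = {A,G,T} (union, +1)
AF@1: {C} ∪ {G} = {C,G} (union, +1)
AFU@1: {C,G} ∩ {G} = {G} (intersection, +0)
AFKU@1: {G} ∪ {A} = {A,G} (union, +1)
AF@2: {C} ∪ {T} = {C,T} (union, +1)
AFU@2: {C,T} ∩ {C} = {C} (intersection, +0)
AFKU@2: {C} ∪ {A} = {A,C} (union, +1)
AF@3: {T} ∪ {C} = {C,T} (union, +1)
AFU@3: {C,T} ∩ {C} = {C} (intersection, +0)
AFKU@3: {C} ∪ {G} = {C,G} (union, +1)
AF@4: {G} ∩ {G} = {G} (intersection, +0)
AFU@4: {G} ∩ {G} = {G} (intersection, +0)
AFKU@4: {G} ∪ {C} = {C,G} (union, +1)
AF@5: {T} ∪ {G} = {G,T} (union, +1)
AFU@5: {G,T} ∩ {T} = {T} (intersection, +0)
AFKU@5: {T} ∩ {T} = {T} (intersection, +0)
AF@6: {A} ∪ {C} = {A,C} (union, +1)
AFU@6: {A,C} ∩ {C} = {C} (intersection, +0)
AFKU@6: {C} ∪ {G} = {C,G} (union, +1)
AF@7: {T} ∩ {T} = {T} (intersection, +0)
AFU@7: {T} ∪ {A} = {A,T} (union, +1)
AFKU@7: {A,T} ∪ {G} = {A,G,T} (union, +1)
per-site changes: [2, 2, 2, 2, 1, 1, 2, 2]; total = 14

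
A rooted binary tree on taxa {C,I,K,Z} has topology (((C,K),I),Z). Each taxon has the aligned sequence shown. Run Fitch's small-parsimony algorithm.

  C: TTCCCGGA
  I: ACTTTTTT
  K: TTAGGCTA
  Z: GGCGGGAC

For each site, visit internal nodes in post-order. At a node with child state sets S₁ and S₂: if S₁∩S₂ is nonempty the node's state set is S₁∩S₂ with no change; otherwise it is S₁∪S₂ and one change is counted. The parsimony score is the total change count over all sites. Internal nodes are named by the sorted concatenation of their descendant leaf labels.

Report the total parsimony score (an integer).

16

[col 0] CK: children C:{T}, K:{T} ∩→ {T}; cost 0
[col 0] CIK: children CK:{T}, I:{A} ∪→ {A,T}; cost 1
[col 0] CIKZ: children CIK:{A,T}, Z:{G} ∪→ {A,G,T}; cost 1
[col 1] CK: children C:{T}, K:{T} ∩→ {T}; cost 0
[col 1] CIK: children CK:{T}, I:{C} ∪→ {C,T}; cost 1
[col 1] CIKZ: children CIK:{C,T}, Z:{G} ∪→ {C,G,T}; cost 1
[col 2] CK: children C:{C}, K:{A} ∪→ {A,C}; cost 1
[col 2] CIK: children CK:{A,C}, I:{T} ∪→ {A,C,T}; cost 1
[col 2] CIKZ: children CIK:{A,C,T}, Z:{C} ∩→ {C}; cost 0
[col 3] CK: children C:{C}, K:{G} ∪→ {C,G}; cost 1
[col 3] CIK: children CK:{C,G}, I:{T} ∪→ {C,G,T}; cost 1
[col 3] CIKZ: children CIK:{C,G,T}, Z:{G} ∩→ {G}; cost 0
[col 4] CK: children C:{C}, K:{G} ∪→ {C,G}; cost 1
[col 4] CIK: children CK:{C,G}, I:{T} ∪→ {C,G,T}; cost 1
[col 4] CIKZ: children CIK:{C,G,T}, Z:{G} ∩→ {G}; cost 0
[col 5] CK: children C:{G}, K:{C} ∪→ {C,G}; cost 1
[col 5] CIK: children CK:{C,G}, I:{T} ∪→ {C,G,T}; cost 1
[col 5] CIKZ: children CIK:{C,G,T}, Z:{G} ∩→ {G}; cost 0
[col 6] CK: children C:{G}, K:{T} ∪→ {G,T}; cost 1
[col 6] CIK: children CK:{G,T}, I:{T} ∩→ {T}; cost 0
[col 6] CIKZ: children CIK:{T}, Z:{A} ∪→ {A,T}; cost 1
[col 7] CK: children C:{A}, K:{A} ∩→ {A}; cost 0
[col 7] CIK: children CK:{A}, I:{T} ∪→ {A,T}; cost 1
[col 7] CIKZ: children CIK:{A,T}, Z:{C} ∪→ {A,C,T}; cost 1
per-site changes: [2, 2, 2, 2, 2, 2, 2, 2]; total = 16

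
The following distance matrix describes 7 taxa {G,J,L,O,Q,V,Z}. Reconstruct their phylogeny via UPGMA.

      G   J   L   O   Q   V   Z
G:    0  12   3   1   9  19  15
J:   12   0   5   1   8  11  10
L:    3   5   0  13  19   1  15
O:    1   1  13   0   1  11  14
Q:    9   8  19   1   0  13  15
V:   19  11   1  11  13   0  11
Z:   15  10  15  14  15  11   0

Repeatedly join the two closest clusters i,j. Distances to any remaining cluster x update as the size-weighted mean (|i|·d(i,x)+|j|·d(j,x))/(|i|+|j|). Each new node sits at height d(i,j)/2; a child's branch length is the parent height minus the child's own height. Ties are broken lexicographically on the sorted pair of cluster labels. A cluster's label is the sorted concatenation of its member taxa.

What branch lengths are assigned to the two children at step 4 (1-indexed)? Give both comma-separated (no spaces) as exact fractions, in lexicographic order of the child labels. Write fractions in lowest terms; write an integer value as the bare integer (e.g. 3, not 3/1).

iteration 1: select G,O (d=1); attach at lengths (1/2, 1/2); label the merged cluster GO
  updated: d(GO,J)=13/2, d(GO,L)=8, d(GO,Q)=5, d(GO,V)=15, d(GO,Z)=29/2
iteration 2: select L,V (d=1); attach at lengths (1/2, 1/2); label the merged cluster LV
  updated: d(GO,LV)=23/2, d(J,LV)=8, d(LV,Q)=16, d(LV,Z)=13
iteration 3: select GO,Q (d=5); attach at lengths (2, 5/2); label the merged cluster GOQ
  updated: d(GOQ,J)=7, d(GOQ,LV)=13, d(GOQ,Z)=44/3
iteration 4: select GOQ,J (d=7); attach at lengths (1, 7/2); label the merged cluster GJOQ
  updated: d(GJOQ,LV)=47/4, d(GJOQ,Z)=27/2
iteration 5: select GJOQ,LV (d=47/4); attach at lengths (19/8, 43/8); label the merged cluster GJLOQV
  updated: d(GJLOQV,Z)=40/3
iteration 6: select GJLOQV,Z (d=40/3); attach at lengths (19/24, 20/3); label the merged cluster GJLOQVZ
final tree: (((((G:1/2,O:1/2):2,Q:5/2):1,J:7/2):19/8,(L:1/2,V:1/2):43/8):19/24,Z:20/3)
total length: 629/24

1,7/2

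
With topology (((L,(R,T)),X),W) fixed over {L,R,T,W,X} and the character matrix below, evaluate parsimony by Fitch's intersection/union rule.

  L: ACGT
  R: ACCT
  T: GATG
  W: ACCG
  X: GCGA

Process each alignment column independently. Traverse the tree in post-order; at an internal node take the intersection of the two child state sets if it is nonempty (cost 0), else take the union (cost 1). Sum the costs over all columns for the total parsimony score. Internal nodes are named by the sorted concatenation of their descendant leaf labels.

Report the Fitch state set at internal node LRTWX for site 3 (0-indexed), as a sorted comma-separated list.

site 0, node RT: R={A} ∪ T={G} → {A,G} (+1)
site 0, node LRT: L={A} ∩ RT={A,G} → {A} (+0)
site 0, node LRTX: LRT={A} ∪ X={G} → {A,G} (+1)
site 0, node LRTWX: LRTX={A,G} ∩ W={A} → {A} (+0)
site 1, node RT: R={C} ∪ T={A} → {A,C} (+1)
site 1, node LRT: L={C} ∩ RT={A,C} → {C} (+0)
site 1, node LRTX: LRT={C} ∩ X={C} → {C} (+0)
site 1, node LRTWX: LRTX={C} ∩ W={C} → {C} (+0)
site 2, node RT: R={C} ∪ T={T} → {C,T} (+1)
site 2, node LRT: L={G} ∪ RT={C,T} → {C,G,T} (+1)
site 2, node LRTX: LRT={C,G,T} ∩ X={G} → {G} (+0)
site 2, node LRTWX: LRTX={G} ∪ W={C} → {C,G} (+1)
site 3, node RT: R={T} ∪ T={G} → {G,T} (+1)
site 3, node LRT: L={T} ∩ RT={G,T} → {T} (+0)
site 3, node LRTX: LRT={T} ∪ X={A} → {A,T} (+1)
site 3, node LRTWX: LRTX={A,T} ∪ W={G} → {A,G,T} (+1)
per-site changes: [2, 1, 3, 3]; total = 9

A,G,T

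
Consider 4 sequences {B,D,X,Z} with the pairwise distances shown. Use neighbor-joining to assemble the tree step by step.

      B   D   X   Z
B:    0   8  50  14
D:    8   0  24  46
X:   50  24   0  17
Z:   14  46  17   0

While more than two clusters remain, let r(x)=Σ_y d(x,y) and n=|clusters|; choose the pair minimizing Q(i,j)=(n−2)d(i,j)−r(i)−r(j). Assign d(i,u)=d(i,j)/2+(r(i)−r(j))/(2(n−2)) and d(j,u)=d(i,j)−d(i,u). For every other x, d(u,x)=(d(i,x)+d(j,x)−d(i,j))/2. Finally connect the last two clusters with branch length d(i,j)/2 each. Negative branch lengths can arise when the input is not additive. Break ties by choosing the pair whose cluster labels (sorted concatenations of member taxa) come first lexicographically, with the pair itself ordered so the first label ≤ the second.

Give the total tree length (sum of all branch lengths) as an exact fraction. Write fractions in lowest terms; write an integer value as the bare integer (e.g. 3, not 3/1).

46

1. join B+D (d=8, Q=-134) ⇒ BD; edges |B|=5/2, |D|=11/2
  updated: d(BD,X)=33, d(BD,Z)=26
2. join BD+X (d=33, Q=-76) ⇒ BDX; edges |BD|=21, |X|=12
  updated: d(BDX,Z)=5
3. join BDX+Z (d=5) ⇒ BDXZ; edges |BDX|=5/2, |Z|=5/2
final tree: (((B:5/2,D:11/2):21,X:12):5/2,Z:5/2)
total length: 46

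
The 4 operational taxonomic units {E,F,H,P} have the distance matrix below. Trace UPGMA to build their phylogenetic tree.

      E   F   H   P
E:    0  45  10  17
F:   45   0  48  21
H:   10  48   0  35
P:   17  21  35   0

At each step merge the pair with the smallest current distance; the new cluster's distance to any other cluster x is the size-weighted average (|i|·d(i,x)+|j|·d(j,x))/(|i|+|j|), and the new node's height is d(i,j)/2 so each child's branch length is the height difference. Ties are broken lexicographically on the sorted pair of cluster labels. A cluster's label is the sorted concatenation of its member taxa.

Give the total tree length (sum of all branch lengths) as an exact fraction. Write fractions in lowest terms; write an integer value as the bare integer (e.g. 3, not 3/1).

1. join E+H (d=10) ⇒ EH; edges |E|=5, |H|=5
  updated: d(EH,F)=93/2, d(EH,P)=26
2. join F+P (d=21) ⇒ FP; edges |F|=21/2, |P|=21/2
  updated: d(EH,FP)=145/4
3. join EH+FP (d=145/4) ⇒ EFHP; edges |EH|=105/8, |FP|=61/8
final tree: ((E:5,H:5):105/8,(F:21/2,P:21/2):61/8)
total length: 207/4

207/4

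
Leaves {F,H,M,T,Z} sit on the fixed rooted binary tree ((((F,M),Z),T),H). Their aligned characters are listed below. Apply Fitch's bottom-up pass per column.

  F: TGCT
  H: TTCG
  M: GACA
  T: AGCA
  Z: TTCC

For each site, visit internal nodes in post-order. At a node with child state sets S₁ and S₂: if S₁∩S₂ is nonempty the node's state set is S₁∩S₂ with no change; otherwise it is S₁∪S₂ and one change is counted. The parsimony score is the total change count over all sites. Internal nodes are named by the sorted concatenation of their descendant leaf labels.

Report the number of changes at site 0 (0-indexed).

2

[col 0] FM: children F:{T}, M:{G} ∪→ {G,T}; cost 1
[col 0] FMZ: children FM:{G,T}, Z:{T} ∩→ {T}; cost 0
[col 0] FMTZ: children FMZ:{T}, T:{A} ∪→ {A,T}; cost 1
[col 0] FHMTZ: children FMTZ:{A,T}, H:{T} ∩→ {T}; cost 0
[col 1] FM: children F:{G}, M:{A} ∪→ {A,G}; cost 1
[col 1] FMZ: children FM:{A,G}, Z:{T} ∪→ {A,G,T}; cost 1
[col 1] FMTZ: children FMZ:{A,G,T}, T:{G} ∩→ {G}; cost 0
[col 1] FHMTZ: children FMTZ:{G}, H:{T} ∪→ {G,T}; cost 1
[col 2] FM: children F:{C}, M:{C} ∩→ {C}; cost 0
[col 2] FMZ: children FM:{C}, Z:{C} ∩→ {C}; cost 0
[col 2] FMTZ: children FMZ:{C}, T:{C} ∩→ {C}; cost 0
[col 2] FHMTZ: children FMTZ:{C}, H:{C} ∩→ {C}; cost 0
[col 3] FM: children F:{T}, M:{A} ∪→ {A,T}; cost 1
[col 3] FMZ: children FM:{A,T}, Z:{C} ∪→ {A,C,T}; cost 1
[col 3] FMTZ: children FMZ:{A,C,T}, T:{A} ∩→ {A}; cost 0
[col 3] FHMTZ: children FMTZ:{A}, H:{G} ∪→ {A,G}; cost 1
per-site changes: [2, 3, 0, 3]; total = 8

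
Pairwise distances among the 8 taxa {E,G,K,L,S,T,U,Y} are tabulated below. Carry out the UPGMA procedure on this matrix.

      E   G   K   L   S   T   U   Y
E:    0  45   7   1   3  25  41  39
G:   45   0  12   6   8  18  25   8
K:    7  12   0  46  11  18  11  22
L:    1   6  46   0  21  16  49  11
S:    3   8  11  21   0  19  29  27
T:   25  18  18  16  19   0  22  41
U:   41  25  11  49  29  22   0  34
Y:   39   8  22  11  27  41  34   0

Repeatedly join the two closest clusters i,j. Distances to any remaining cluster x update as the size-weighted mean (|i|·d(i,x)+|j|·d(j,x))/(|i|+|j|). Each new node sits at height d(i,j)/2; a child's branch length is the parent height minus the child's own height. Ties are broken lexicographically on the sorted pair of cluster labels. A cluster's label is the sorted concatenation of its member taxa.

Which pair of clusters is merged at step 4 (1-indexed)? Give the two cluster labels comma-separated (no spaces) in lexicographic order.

step 1: merge (E,L) at d=1; branch lengths E→1/2, L→1/2; new cluster EL
  updated: d(EL,G)=51/2, d(EL,K)=53/2, d(EL,S)=12, d(EL,T)=41/2, d(EL,U)=45, d(EL,Y)=25
step 2: merge (G,S) at d=8; branch lengths G→4, S→4; new cluster GS
  updated: d(EL,GS)=75/4, d(GS,K)=23/2, d(GS,T)=37/2, d(GS,U)=27, d(GS,Y)=35/2
step 3: merge (K,U) at d=11; branch lengths K→11/2, U→11/2; new cluster KU
  updated: d(EL,KU)=143/4, d(GS,KU)=77/4, d(KU,T)=20, d(KU,Y)=28
step 4: merge (GS,Y) at d=35/2; branch lengths GS→19/4, Y→35/4; new cluster GSY
  updated: d(EL,GSY)=125/6, d(GSY,KU)=133/6, d(GSY,T)=26
step 5: merge (KU,T) at d=20; branch lengths KU→9/2, T→10; new cluster KTU
  updated: d(EL,KTU)=92/3, d(GSY,KTU)=211/9
step 6: merge (EL,GSY) at d=125/6; branch lengths EL→119/12, GSY→5/3; new cluster EGLSY
  updated: d(EGLSY,KTU)=79/3
step 7: merge (EGLSY,KTU) at d=79/3; branch lengths EGLSY→11/4, KTU→19/6; new cluster EGKLSTUY
final tree: (((E:1/2,L:1/2):119/12,((G:4,S:4):19/4,Y:35/4):5/3):11/4,((K:11/2,U:11/2):9/2,T:10):19/6)
total length: 131/2

GS,Y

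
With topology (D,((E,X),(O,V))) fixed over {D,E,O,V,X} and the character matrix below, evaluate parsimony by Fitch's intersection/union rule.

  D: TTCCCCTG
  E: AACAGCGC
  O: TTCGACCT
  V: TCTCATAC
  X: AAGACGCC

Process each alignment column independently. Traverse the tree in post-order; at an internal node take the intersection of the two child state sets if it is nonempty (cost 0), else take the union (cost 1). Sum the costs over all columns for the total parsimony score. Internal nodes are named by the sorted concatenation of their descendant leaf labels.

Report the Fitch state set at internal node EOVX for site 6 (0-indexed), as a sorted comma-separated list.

site 0, node EX: E={A} ∩ X={A} → {A} (+0)
site 0, node OV: O={T} ∩ V={T} → {T} (+0)
site 0, node EOVX: EX={A} ∪ OV={T} → {A,T} (+1)
site 0, node DEOVX: D={T} ∩ EOVX={A,T} → {T} (+0)
site 1, node EX: E={A} ∩ X={A} → {A} (+0)
site 1, node OV: O={T} ∪ V={C} → {C,T} (+1)
site 1, node EOVX: EX={A} ∪ OV={C,T} → {A,C,T} (+1)
site 1, node DEOVX: D={T} ∩ EOVX={A,C,T} → {T} (+0)
site 2, node EX: E={C} ∪ X={G} → {C,G} (+1)
site 2, node OV: O={C} ∪ V={T} → {C,T} (+1)
site 2, node EOVX: EX={C,G} ∩ OV={C,T} → {C} (+0)
site 2, node DEOVX: D={C} ∩ EOVX={C} → {C} (+0)
site 3, node EX: E={A} ∩ X={A} → {A} (+0)
site 3, node OV: O={G} ∪ V={C} → {C,G} (+1)
site 3, node EOVX: EX={A} ∪ OV={C,G} → {A,C,G} (+1)
site 3, node DEOVX: D={C} ∩ EOVX={A,C,G} → {C} (+0)
site 4, node EX: E={G} ∪ X={C} → {C,G} (+1)
site 4, node OV: O={A} ∩ V={A} → {A} (+0)
site 4, node EOVX: EX={C,G} ∪ OV={A} → {A,C,G} (+1)
site 4, node DEOVX: D={C} ∩ EOVX={A,C,G} → {C} (+0)
site 5, node EX: E={C} ∪ X={G} → {C,G} (+1)
site 5, node OV: O={C} ∪ V={T} → {C,T} (+1)
site 5, node EOVX: EX={C,G} ∩ OV={C,T} → {C} (+0)
site 5, node DEOVX: D={C} ∩ EOVX={C} → {C} (+0)
site 6, node EX: E={G} ∪ X={C} → {C,G} (+1)
site 6, node OV: O={C} ∪ V={A} → {A,C} (+1)
site 6, node EOVX: EX={C,G} ∩ OV={A,C} → {C} (+0)
site 6, node DEOVX: D={T} ∪ EOVX={C} → {C,T} (+1)
site 7, node EX: E={C} ∩ X={C} → {C} (+0)
site 7, node OV: O={T} ∪ V={C} → {C,T} (+1)
site 7, node EOVX: EX={C} ∩ OV={C,T} → {C} (+0)
site 7, node DEOVX: D={G} ∪ EOVX={C} → {C,G} (+1)
per-site changes: [1, 2, 2, 2, 2, 2, 3, 2]; total = 16

C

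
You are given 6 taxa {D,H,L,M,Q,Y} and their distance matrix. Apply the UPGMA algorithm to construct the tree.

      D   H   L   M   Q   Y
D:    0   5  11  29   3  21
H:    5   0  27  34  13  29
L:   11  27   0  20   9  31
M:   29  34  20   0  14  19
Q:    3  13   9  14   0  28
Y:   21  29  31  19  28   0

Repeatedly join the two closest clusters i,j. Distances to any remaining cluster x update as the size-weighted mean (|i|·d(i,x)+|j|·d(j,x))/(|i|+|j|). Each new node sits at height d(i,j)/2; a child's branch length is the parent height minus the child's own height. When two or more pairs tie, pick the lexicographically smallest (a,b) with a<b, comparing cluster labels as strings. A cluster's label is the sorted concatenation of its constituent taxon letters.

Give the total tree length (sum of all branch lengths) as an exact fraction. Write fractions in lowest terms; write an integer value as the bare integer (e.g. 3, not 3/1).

589/12

1. join D+Q (d=3) ⇒ DQ; edges |D|=3/2, |Q|=3/2
  updated: d(DQ,H)=9, d(DQ,L)=10, d(DQ,M)=43/2, d(DQ,Y)=49/2
2. join DQ+H (d=9) ⇒ DHQ; edges |DQ|=3, |H|=9/2
  updated: d(DHQ,L)=47/3, d(DHQ,M)=77/3, d(DHQ,Y)=26
3. join DHQ+L (d=47/3) ⇒ DHLQ; edges |DHQ|=10/3, |L|=47/6
  updated: d(DHLQ,M)=97/4, d(DHLQ,Y)=109/4
4. join M+Y (d=19) ⇒ MY; edges |M|=19/2, |Y|=19/2
  updated: d(DHLQ,MY)=103/4
5. join DHLQ+MY (d=103/4) ⇒ DHLMQY; edges |DHLQ|=121/24, |MY|=27/8
final tree: ((((D:3/2,Q:3/2):3,H:9/2):10/3,L:47/6):121/24,(M:19/2,Y:19/2):27/8)
total length: 589/12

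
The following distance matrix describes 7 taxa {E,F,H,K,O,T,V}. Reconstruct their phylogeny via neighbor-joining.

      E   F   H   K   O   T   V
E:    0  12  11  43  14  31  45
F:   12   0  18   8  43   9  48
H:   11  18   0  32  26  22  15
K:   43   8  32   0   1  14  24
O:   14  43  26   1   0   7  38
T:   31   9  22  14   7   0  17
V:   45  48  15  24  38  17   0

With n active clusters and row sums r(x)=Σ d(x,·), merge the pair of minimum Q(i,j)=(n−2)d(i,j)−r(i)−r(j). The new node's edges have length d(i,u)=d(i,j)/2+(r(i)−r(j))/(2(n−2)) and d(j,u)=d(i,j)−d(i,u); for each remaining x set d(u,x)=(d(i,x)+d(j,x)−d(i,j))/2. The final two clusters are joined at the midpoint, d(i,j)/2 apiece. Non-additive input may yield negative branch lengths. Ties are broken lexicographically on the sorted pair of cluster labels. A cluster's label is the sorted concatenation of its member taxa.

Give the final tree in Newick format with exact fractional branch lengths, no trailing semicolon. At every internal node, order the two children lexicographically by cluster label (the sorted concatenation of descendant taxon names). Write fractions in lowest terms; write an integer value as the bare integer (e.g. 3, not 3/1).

step 1: merge (K,O) at d=1, Q=-246; branch lengths K→-1/5, O→6/5; new cluster KO
  updated: d(E,KO)=28, d(F,KO)=25, d(H,KO)=57/2, d(KO,T)=10, d(KO,V)=61/2
step 2: merge (E,F) at d=12, Q=-191; branch lengths E→63/8, F→33/8; new cluster EF
  updated: d(EF,H)=17/2, d(EF,KO)=41/2, d(EF,T)=14, d(EF,V)=81/2
step 3: merge (EF,H) at d=17/2, Q=-132; branch lengths EF→35/6, H→8/3; new cluster EFH
  updated: d(EFH,KO)=81/4, d(EFH,T)=55/4, d(EFH,V)=47/2
step 4: merge (EFH,V) at d=47/2, Q=-163/2; branch lengths EFH→67/8, V→121/8; new cluster EFHV
  updated: d(EFHV,KO)=109/8, d(EFHV,T)=29/8
step 5: merge (EFHV,KO) at d=109/8, Q=-109/4; branch lengths EFHV→29/8, KO→10; new cluster EFHKOV
  updated: d(EFHKOV,T)=0
step 6: merge (EFHKOV,T) at d=0; branch lengths EFHKOV→0, T→0; new cluster EFHKOTV
final tree: (((((E:63/8,F:33/8):35/6,H:8/3):67/8,V:121/8):29/8,(K:-1/5,O:6/5):10):0,T:0)
total length: 469/8

(((((E:63/8,F:33/8):35/6,H:8/3):67/8,V:121/8):29/8,(K:-1/5,O:6/5):10):0,T:0)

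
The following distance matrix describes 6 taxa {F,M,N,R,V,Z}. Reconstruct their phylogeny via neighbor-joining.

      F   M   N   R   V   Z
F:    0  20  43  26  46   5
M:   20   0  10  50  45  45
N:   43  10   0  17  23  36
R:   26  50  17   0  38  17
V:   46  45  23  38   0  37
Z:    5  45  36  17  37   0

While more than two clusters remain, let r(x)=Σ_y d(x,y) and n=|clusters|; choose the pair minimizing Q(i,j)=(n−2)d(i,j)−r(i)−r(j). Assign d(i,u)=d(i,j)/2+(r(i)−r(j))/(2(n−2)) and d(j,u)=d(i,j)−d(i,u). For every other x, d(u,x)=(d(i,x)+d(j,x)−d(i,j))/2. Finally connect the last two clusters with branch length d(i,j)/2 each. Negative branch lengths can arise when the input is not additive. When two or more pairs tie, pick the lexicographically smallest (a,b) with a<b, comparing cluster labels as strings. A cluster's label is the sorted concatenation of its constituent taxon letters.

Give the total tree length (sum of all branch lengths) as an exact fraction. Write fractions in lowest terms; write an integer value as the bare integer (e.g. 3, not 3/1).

145/2

1. join F+Z (d=5, Q=-260) ⇒ FZ; edges |F|=5/2, |Z|=5/2
  updated: d(FZ,M)=30, d(FZ,N)=37, d(FZ,R)=19, d(FZ,V)=39
2. join FZ+R (d=19, Q=-192) ⇒ FRZ; edges |FZ|=29/3, |R|=28/3
  updated: d(FRZ,M)=61/2, d(FRZ,N)=35/2, d(FRZ,V)=29
3. join FRZ+V (d=29, Q=-116) ⇒ FRVZ; edges |FRZ|=19/2, |V|=39/2
  updated: d(FRVZ,M)=93/4, d(FRVZ,N)=23/4
4. join FRVZ+M (d=93/4, Q=-39) ⇒ FMRVZ; edges |FRVZ|=19/2, |M|=55/4
  updated: d(FMRVZ,N)=-15/4
5. join FMRVZ+N (d=-15/4) ⇒ FMNRVZ; edges |FMRVZ|=-15/8, |N|=-15/8
final tree: (((((F:5/2,Z:5/2):29/3,R:28/3):19/2,V:39/2):19/2,M:55/4):-15/8,N:-15/8)
total length: 145/2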